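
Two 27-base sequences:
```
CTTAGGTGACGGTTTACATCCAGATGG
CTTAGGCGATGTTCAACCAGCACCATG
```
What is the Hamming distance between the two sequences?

Comparing position by position, 12 sites differ: 7 (T/C), 10 (C/T), 12 (G/T), 14 (T/C), 15 (T/A), 18 (A/C), 19 (T/A), 20 (C/G), 23 (G/C), 24 (A/C), 25 (T/A), 26 (G/T).

12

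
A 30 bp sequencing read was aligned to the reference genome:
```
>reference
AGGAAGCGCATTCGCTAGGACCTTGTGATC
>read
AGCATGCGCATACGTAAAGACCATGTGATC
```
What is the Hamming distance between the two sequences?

Comparing position by position, 7 bases differ: 3 (G/C), 5 (A/T), 12 (T/A), 15 (C/T), 16 (T/A), 18 (G/A), 23 (T/A).

7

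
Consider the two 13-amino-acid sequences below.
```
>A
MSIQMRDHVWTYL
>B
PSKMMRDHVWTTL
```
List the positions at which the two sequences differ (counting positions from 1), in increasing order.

1, 3, 4, 12

Differences at position 1 (M→P), position 3 (I→K), position 4 (Q→M), position 12 (Y→T).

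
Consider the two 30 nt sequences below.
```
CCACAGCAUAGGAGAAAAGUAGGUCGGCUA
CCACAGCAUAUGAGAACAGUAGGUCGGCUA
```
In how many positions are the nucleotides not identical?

2

Comparing position by position, 2 positions differ: 11 (G/U), 17 (A/C).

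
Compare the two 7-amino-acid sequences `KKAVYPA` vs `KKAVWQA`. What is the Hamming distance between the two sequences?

The sequences differ at residues 5, 6 (1-based) — 2 in total.

2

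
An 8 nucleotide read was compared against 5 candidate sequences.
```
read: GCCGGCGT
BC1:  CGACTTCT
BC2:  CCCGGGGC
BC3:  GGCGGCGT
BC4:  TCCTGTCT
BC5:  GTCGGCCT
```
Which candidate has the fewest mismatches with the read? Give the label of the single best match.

BC3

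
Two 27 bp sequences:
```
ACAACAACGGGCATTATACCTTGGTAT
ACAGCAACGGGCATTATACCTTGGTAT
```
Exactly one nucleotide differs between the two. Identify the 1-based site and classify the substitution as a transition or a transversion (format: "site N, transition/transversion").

site 4, transition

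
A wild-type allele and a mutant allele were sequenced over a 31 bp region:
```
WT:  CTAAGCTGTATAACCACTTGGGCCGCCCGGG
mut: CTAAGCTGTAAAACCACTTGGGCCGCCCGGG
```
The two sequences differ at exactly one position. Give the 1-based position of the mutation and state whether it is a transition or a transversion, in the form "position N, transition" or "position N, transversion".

position 11, transversion

Position 11 changes T→A. T is a pyrimidine and A is a purine, so this is a transversion.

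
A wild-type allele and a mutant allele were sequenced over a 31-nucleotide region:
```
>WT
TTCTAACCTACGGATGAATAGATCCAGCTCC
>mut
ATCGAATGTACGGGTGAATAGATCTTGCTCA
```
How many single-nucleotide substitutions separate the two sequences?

8

Comparing position by position, 8 positions differ: 1 (T/A), 4 (T/G), 7 (C/T), 8 (C/G), 14 (A/G), 25 (C/T), 26 (A/T), 31 (C/A).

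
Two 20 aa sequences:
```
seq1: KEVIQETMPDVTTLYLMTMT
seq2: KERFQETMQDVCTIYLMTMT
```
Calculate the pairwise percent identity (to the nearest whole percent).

Mismatches at positions 3, 4, 9, 12, 14 (1-based): 5 of 20.
Identical positions: 15/20 = 75% → 75%.

75%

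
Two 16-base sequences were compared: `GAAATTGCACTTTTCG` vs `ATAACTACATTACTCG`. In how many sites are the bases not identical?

The sequences differ at sites 1, 2, 5, 7, 10, 12, 13 (1-based) — 7 in total.

7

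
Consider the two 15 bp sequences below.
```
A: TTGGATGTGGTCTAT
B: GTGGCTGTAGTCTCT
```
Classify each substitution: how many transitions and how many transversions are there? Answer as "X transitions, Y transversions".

1 transition, 3 transversions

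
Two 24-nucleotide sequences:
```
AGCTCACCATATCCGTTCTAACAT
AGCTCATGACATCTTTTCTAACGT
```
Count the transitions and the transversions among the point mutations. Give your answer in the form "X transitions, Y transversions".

Transitions (purine↔purine or pyrimidine↔pyrimidine): 7 C→T, 10 T→C, 14 C→T, 23 A→G.
Transversions (purine↔pyrimidine): 8 C→G, 15 G→T.

4 transitions, 2 transversions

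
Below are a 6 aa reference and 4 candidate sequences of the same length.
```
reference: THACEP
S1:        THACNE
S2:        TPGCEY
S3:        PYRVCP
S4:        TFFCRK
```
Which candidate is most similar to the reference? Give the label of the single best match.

S1

S1 differs at 2 positions; S2 differs at 3 positions; S3 differs at 5 positions; S4 differs at 4 positions. The closest is S1.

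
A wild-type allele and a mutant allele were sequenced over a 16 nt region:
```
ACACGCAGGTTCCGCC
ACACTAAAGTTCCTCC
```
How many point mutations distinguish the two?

4

The sequences differ at bases 5, 6, 8, 14 (1-based) — 4 in total.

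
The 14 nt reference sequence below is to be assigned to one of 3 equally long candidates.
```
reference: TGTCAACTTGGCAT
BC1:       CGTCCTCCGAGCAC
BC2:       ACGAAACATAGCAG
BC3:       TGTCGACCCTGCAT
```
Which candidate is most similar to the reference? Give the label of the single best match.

BC3

Hamming distances to reference — BC1: 7; BC2: 7; BC3: 4.
Smallest is BC3 with 4 mismatches.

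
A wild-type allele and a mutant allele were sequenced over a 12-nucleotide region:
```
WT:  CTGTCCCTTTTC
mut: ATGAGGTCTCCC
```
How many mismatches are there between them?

Comparing position by position, 8 positions differ: 1 (C/A), 4 (T/A), 5 (C/G), 6 (C/G), 7 (C/T), 8 (T/C), 10 (T/C), 11 (T/C).

8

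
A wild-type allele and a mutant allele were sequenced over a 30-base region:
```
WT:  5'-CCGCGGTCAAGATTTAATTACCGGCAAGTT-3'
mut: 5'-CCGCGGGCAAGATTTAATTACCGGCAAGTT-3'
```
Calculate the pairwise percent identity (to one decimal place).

1 position differs (7), so 29 of 30 match: 29/30 = 96.67%.

96.7%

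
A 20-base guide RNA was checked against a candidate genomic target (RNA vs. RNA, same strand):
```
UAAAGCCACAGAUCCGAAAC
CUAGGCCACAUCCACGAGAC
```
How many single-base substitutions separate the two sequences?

8

Comparing position by position, 8 bases differ: 1 (U/C), 2 (A/U), 4 (A/G), 11 (G/U), 12 (A/C), 13 (U/C), 14 (C/A), 18 (A/G).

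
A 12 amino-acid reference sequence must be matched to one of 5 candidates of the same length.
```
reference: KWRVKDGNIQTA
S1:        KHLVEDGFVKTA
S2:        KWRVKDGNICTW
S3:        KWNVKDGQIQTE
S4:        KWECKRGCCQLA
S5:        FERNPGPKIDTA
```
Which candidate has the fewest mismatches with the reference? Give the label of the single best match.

S2

Hamming distances to reference — S1: 6; S2: 2; S3: 3; S4: 6; S5: 8.
Smallest is S2 with 2 mismatches.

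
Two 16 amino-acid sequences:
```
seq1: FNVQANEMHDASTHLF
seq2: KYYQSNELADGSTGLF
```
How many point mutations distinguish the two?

8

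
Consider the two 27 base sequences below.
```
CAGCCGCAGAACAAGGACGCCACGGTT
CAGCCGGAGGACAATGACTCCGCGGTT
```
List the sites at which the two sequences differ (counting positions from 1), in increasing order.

Scanning 1-based: 7: C/G; 10: A/G; 15: G/T; 19: G/T; 22: A/G.

7, 10, 15, 19, 22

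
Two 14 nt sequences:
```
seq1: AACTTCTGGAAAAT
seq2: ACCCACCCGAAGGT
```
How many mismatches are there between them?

The sequences differ at positions 2, 4, 5, 7, 8, 12, 13 (1-based) — 7 in total.

7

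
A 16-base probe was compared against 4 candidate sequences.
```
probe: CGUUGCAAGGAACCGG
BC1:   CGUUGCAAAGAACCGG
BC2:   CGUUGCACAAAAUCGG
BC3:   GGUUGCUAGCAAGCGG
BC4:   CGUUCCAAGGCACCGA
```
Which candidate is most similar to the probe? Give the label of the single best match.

BC1

Hamming distances to probe — BC1: 1; BC2: 4; BC3: 4; BC4: 3.
Smallest is BC1 with 1 mismatch.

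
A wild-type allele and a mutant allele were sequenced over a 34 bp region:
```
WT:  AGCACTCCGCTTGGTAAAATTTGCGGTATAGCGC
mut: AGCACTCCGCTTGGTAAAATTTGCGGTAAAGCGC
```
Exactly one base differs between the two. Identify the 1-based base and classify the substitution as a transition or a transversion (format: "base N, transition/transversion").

base 29, transversion

Base 29 changes T→A. T is a pyrimidine and A is a purine, so this is a transversion.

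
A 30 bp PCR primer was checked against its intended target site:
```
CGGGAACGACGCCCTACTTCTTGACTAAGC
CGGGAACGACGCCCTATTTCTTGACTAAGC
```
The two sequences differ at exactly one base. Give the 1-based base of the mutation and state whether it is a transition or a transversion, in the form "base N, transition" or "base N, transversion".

Base 17 changes C→T. C is a pyrimidine and T is a pyrimidine, so this is a transition.

base 17, transition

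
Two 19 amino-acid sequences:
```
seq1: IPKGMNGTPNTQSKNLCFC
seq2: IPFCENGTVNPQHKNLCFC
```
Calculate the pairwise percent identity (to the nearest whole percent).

68%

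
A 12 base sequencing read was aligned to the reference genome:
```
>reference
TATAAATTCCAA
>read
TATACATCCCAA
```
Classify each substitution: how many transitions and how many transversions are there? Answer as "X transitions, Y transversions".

Mismatches (1-based):
site 5: A→C (purine→pyrimidine, transversion)
site 8: T→C (pyrimidine→pyrimidine, transition)

1 transition, 1 transversion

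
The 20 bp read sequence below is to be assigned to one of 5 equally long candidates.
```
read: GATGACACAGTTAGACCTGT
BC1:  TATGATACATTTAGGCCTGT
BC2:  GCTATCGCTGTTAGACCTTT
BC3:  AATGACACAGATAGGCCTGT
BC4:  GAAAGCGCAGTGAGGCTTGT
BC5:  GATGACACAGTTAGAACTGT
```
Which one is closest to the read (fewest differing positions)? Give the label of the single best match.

BC1 differs at 4 positions; BC2 differs at 6 positions; BC3 differs at 3 positions; BC4 differs at 7 positions; BC5 differs at 1 position. The closest is BC5.

BC5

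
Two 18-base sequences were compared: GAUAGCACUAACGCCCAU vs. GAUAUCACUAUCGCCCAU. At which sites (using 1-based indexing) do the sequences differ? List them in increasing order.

5, 11

Scanning 1-based: 5: G/U; 11: A/U.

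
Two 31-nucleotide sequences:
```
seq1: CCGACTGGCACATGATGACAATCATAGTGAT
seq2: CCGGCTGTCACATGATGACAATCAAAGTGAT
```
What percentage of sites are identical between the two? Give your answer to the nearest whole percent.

90%

Mismatches at positions 4, 8, 25 (1-based): 3 of 31.
Identical positions: 28/31 = 90.32% → 90%.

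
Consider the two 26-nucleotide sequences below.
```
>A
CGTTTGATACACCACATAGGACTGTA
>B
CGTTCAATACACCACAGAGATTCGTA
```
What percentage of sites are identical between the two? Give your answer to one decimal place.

Mismatches at positions 5, 6, 17, 20, 21, 22, 23 (1-based): 7 of 26.
Identical positions: 19/26 = 73.08% → 73.1%.

73.1%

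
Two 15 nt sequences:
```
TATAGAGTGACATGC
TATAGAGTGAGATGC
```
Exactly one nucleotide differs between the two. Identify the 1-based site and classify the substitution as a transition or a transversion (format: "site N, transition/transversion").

Site 11 changes C→G. C is a pyrimidine and G is a purine, so this is a transversion.

site 11, transversion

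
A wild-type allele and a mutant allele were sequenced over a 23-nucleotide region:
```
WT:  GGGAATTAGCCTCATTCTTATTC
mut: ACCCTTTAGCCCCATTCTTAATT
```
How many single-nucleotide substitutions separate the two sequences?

8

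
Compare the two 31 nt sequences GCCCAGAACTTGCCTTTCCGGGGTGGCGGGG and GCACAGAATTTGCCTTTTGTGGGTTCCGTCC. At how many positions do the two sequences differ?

Comparing position by position, 10 positions differ: 3 (C/A), 9 (C/T), 18 (C/T), 19 (C/G), 20 (G/T), 25 (G/T), 26 (G/C), 29 (G/T), 30 (G/C), 31 (G/C).

10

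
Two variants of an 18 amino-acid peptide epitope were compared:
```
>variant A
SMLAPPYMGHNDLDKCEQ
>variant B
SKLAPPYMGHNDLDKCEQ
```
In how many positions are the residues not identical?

Comparing position by position, 1 position differs: 2 (M/K).

1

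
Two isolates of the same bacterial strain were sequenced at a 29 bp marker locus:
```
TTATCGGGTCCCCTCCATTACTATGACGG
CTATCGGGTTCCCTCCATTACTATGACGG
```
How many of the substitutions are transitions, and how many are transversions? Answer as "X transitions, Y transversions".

2 transitions, 0 transversions

Mismatches (1-based):
site 1: T→C (pyrimidine→pyrimidine, transition)
site 10: C→T (pyrimidine→pyrimidine, transition)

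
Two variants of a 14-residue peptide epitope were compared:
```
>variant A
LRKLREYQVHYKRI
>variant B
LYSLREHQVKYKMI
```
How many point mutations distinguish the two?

Mismatches (1-based): residue 2: R→Y; residue 3: K→S; residue 7: Y→H; residue 10: H→K; residue 13: R→M.

5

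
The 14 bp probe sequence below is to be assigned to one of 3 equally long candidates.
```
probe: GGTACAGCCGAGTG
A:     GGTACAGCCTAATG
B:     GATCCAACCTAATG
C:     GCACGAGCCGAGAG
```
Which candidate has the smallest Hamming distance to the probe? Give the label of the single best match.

A differs at 2 sites; B differs at 5 sites; C differs at 5 sites. The closest is A.

A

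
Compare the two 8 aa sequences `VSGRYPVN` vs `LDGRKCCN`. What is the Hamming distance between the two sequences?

Mismatches (1-based): residue 1: V→L; residue 2: S→D; residue 5: Y→K; residue 6: P→C; residue 7: V→C.

5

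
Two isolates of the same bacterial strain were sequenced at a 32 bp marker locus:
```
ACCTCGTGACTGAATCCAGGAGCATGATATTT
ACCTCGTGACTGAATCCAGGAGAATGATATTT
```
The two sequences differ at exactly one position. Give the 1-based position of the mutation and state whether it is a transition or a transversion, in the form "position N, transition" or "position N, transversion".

position 23, transversion

Position 23 changes C→A. C is a pyrimidine and A is a purine, so this is a transversion.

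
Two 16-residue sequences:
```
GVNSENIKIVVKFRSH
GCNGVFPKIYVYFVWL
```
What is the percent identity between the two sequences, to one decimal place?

37.5%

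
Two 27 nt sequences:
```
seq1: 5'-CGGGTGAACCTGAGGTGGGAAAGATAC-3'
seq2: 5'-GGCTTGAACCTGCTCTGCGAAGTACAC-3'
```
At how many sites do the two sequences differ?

Comparing position by position, 10 sites differ: 1 (C/G), 3 (G/C), 4 (G/T), 13 (A/C), 14 (G/T), 15 (G/C), 18 (G/C), 22 (A/G), 23 (G/T), 25 (T/C).

10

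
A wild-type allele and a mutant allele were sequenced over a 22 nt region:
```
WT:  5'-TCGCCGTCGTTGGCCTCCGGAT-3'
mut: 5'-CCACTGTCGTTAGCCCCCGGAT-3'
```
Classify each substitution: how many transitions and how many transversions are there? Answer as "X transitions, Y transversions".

Mismatches (1-based):
base 1: T→C (pyrimidine→pyrimidine, transition)
base 3: G→A (purine→purine, transition)
base 5: C→T (pyrimidine→pyrimidine, transition)
base 12: G→A (purine→purine, transition)
base 16: T→C (pyrimidine→pyrimidine, transition)

5 transitions, 0 transversions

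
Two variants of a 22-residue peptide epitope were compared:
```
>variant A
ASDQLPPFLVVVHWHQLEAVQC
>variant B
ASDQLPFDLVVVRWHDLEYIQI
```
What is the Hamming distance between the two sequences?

The sequences differ at positions 7, 8, 13, 16, 19, 20, 22 (1-based) — 7 in total.

7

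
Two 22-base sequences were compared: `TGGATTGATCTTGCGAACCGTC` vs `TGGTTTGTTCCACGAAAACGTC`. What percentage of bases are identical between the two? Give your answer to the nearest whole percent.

64%

8 positions differ (4, 8, 11, 12, 13, 14, 15, 18), so 14 of 22 match: 14/22 = 63.64%.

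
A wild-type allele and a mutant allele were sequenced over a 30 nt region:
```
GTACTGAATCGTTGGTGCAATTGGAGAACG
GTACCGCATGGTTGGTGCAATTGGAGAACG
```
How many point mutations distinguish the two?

3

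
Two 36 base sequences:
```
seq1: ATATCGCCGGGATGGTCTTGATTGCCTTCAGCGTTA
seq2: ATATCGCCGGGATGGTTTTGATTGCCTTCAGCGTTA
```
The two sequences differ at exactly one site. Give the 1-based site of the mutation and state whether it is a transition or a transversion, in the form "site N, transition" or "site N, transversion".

site 17, transition

The sequences differ only at site 17: C→T (pyrimidine→pyrimidine), a transition.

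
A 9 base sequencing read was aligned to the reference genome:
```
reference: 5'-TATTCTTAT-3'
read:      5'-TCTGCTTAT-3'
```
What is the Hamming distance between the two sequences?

Comparing position by position, 2 sites differ: 2 (A/C), 4 (T/G).

2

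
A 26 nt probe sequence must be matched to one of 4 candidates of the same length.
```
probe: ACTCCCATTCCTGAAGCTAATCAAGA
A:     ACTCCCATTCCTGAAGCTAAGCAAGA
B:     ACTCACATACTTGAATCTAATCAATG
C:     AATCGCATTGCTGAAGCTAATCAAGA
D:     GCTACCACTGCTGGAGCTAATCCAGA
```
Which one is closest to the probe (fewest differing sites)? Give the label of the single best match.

A

Hamming distances to probe — A: 1; B: 6; C: 3; D: 6.
Smallest is A with 1 mismatch.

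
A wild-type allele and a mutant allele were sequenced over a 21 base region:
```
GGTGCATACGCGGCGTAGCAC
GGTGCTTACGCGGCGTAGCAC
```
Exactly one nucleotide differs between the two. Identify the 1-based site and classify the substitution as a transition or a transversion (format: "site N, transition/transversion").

site 6, transversion

Site 6 changes A→T. A is a purine and T is a pyrimidine, so this is a transversion.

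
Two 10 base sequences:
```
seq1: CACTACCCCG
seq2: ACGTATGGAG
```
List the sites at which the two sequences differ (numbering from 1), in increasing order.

1, 2, 3, 6, 7, 8, 9

Differences at site 1 (C→A), site 2 (A→C), site 3 (C→G), site 6 (C→T), site 7 (C→G), site 8 (C→G), site 9 (C→A).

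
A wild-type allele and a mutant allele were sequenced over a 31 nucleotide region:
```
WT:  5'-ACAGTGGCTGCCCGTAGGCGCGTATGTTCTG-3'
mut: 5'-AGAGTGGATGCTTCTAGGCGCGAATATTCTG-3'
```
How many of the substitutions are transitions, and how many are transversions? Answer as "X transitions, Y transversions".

Mismatches (1-based):
site 2: C→G (pyrimidine→purine, transversion)
site 8: C→A (pyrimidine→purine, transversion)
site 12: C→T (pyrimidine→pyrimidine, transition)
site 13: C→T (pyrimidine→pyrimidine, transition)
site 14: G→C (purine→pyrimidine, transversion)
site 23: T→A (pyrimidine→purine, transversion)
site 26: G→A (purine→purine, transition)

3 transitions, 4 transversions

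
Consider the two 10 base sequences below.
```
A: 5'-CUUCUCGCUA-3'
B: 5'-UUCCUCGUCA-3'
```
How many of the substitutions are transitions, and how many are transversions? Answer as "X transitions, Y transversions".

4 transitions, 0 transversions

Transitions (purine↔purine or pyrimidine↔pyrimidine): 1 C→U, 3 U→C, 8 C→U, 9 U→C.
Transversions (purine↔pyrimidine): none.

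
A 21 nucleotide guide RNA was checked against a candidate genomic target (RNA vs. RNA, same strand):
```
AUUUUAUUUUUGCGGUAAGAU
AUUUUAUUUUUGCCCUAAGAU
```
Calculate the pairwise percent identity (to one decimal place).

Mismatches at positions 14, 15 (1-based): 2 of 21.
Identical positions: 19/21 = 90.48% → 90.5%.

90.5%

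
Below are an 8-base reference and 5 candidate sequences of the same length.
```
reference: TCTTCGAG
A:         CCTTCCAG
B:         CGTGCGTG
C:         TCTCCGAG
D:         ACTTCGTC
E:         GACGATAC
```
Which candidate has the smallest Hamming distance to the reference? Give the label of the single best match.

C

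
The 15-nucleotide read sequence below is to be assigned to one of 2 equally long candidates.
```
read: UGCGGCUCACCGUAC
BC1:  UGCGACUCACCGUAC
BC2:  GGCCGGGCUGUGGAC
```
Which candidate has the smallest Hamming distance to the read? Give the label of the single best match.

BC1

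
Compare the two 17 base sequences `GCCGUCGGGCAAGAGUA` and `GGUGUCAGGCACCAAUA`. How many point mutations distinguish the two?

Comparing position by position, 6 sites differ: 2 (C/G), 3 (C/U), 7 (G/A), 12 (A/C), 13 (G/C), 15 (G/A).

6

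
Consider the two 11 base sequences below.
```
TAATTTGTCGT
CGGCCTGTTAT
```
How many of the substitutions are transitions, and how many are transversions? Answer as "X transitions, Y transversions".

7 transitions, 0 transversions

Mismatches (1-based):
base 1: T→C (pyrimidine→pyrimidine, transition)
base 2: A→G (purine→purine, transition)
base 3: A→G (purine→purine, transition)
base 4: T→C (pyrimidine→pyrimidine, transition)
base 5: T→C (pyrimidine→pyrimidine, transition)
base 9: C→T (pyrimidine→pyrimidine, transition)
base 10: G→A (purine→purine, transition)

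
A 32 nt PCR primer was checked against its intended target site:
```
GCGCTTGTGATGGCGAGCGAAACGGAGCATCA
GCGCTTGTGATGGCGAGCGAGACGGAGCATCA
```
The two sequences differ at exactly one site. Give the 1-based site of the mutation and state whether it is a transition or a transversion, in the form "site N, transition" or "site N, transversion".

Site 21 changes A→G. A is a purine and G is a purine, so this is a transition.

site 21, transition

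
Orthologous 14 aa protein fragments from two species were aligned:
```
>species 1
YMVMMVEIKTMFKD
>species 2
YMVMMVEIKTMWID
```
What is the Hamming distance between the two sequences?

2

Mismatches (1-based): position 12: F→W; position 13: K→I.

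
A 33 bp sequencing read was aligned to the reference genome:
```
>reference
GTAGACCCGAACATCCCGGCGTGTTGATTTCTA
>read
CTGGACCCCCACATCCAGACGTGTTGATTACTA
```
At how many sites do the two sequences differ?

7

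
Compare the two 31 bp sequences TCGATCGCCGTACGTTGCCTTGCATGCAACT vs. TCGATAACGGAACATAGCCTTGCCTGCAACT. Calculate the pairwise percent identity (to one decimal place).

77.4%

7 positions differ (6, 7, 9, 11, 14, 16, 24), so 24 of 31 match: 24/31 = 77.42%.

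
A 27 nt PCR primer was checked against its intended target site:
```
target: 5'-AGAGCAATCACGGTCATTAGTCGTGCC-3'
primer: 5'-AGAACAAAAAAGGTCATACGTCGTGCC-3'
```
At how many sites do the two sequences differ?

Comparing position by position, 6 sites differ: 4 (G/A), 8 (T/A), 9 (C/A), 11 (C/A), 18 (T/A), 19 (A/C).

6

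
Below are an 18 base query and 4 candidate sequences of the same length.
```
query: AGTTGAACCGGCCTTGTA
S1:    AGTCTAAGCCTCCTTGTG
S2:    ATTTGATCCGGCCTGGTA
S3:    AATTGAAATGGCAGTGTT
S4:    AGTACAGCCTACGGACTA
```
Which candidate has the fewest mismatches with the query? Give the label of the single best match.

Hamming distances to query — S1: 6; S2: 3; S3: 6; S4: 9.
Smallest is S2 with 3 mismatches.

S2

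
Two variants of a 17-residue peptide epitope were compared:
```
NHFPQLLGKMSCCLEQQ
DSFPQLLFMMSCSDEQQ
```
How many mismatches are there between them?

The sequences differ at residues 1, 2, 8, 9, 13, 14 (1-based) — 6 in total.

6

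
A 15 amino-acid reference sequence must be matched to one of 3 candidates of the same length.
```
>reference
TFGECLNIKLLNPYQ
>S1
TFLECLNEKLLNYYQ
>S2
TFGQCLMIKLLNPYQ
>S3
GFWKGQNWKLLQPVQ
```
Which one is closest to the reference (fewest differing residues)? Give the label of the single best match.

S2

Hamming distances to reference — S1: 3; S2: 2; S3: 8.
Smallest is S2 with 2 mismatches.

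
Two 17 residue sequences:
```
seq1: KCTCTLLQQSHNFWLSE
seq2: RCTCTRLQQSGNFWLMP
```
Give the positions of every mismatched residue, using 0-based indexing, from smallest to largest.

Differences at position 0 (K→R), position 5 (L→R), position 10 (H→G), position 15 (S→M), position 16 (E→P).

0, 5, 10, 15, 16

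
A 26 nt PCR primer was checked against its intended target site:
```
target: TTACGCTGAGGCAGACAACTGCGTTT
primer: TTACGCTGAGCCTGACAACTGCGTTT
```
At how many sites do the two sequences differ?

2

The sequences differ at sites 11, 13 (1-based) — 2 in total.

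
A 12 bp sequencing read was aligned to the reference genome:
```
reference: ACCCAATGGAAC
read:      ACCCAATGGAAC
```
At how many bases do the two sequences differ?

The two sequences are identical at every position.

0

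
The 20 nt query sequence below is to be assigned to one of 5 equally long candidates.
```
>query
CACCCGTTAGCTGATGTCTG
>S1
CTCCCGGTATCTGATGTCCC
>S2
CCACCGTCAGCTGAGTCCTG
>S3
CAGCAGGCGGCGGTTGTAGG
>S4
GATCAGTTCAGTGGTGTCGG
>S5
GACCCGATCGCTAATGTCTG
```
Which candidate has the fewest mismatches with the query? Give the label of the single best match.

S5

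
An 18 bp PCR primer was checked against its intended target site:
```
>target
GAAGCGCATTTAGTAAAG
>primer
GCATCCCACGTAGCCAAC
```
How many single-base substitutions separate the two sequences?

Comparing position by position, 8 bases differ: 2 (A/C), 4 (G/T), 6 (G/C), 9 (T/C), 10 (T/G), 14 (T/C), 15 (A/C), 18 (G/C).

8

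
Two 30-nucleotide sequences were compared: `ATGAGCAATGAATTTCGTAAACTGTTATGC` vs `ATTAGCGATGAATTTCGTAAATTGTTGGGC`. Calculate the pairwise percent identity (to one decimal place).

5 positions differ (3, 7, 22, 27, 28), so 25 of 30 match: 25/30 = 83.33%.

83.3%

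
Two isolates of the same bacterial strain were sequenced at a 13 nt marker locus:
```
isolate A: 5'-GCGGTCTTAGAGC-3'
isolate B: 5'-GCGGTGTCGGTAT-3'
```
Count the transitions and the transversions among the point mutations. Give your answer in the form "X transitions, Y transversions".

4 transitions, 2 transversions

Mismatches (1-based):
position 6: C→G (pyrimidine→purine, transversion)
position 8: T→C (pyrimidine→pyrimidine, transition)
position 9: A→G (purine→purine, transition)
position 11: A→T (purine→pyrimidine, transversion)
position 12: G→A (purine→purine, transition)
position 13: C→T (pyrimidine→pyrimidine, transition)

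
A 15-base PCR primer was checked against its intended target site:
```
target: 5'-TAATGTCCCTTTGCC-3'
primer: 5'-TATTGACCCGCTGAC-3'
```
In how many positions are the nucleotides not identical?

5

Comparing position by position, 5 positions differ: 3 (A/T), 6 (T/A), 10 (T/G), 11 (T/C), 14 (C/A).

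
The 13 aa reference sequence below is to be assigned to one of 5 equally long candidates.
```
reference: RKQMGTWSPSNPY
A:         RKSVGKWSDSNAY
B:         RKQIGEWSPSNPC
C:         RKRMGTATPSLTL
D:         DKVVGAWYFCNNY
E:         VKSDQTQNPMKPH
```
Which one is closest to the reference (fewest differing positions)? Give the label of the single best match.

B

Hamming distances to reference — A: 5; B: 3; C: 6; D: 8; E: 9.
Smallest is B with 3 mismatches.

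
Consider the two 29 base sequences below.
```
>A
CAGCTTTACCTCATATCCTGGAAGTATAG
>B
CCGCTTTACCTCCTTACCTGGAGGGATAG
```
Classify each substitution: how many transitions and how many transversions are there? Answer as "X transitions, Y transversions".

1 transition, 5 transversions

Mismatches (1-based):
position 2: A→C (purine→pyrimidine, transversion)
position 13: A→C (purine→pyrimidine, transversion)
position 15: A→T (purine→pyrimidine, transversion)
position 16: T→A (pyrimidine→purine, transversion)
position 23: A→G (purine→purine, transition)
position 25: T→G (pyrimidine→purine, transversion)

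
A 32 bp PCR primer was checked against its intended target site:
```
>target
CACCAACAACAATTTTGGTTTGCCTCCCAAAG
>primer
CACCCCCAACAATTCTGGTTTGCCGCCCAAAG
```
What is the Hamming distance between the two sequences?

4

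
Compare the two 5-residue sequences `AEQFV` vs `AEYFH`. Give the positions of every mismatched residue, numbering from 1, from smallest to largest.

3, 5

Scanning 1-based: 3: Q/Y; 5: V/H.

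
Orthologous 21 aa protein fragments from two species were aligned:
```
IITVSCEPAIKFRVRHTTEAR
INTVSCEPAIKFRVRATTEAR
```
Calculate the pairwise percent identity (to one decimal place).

2 positions differ (2, 16), so 19 of 21 match: 19/21 = 90.48%.

90.5%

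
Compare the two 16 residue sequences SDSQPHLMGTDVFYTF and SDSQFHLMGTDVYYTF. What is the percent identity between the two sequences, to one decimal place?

2 positions differ (5, 13), so 14 of 16 match: 14/16 = 87.5%.

87.5%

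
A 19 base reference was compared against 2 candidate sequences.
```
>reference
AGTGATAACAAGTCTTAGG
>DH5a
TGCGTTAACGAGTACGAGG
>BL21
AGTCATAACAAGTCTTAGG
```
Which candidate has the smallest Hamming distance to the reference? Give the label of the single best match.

DH5a differs at 7 sites; BL21 differs at 1 site. The closest is BL21.

BL21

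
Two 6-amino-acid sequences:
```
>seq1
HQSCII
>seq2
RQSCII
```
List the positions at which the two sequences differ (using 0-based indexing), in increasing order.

0

Scanning 0-based: 0: H/R.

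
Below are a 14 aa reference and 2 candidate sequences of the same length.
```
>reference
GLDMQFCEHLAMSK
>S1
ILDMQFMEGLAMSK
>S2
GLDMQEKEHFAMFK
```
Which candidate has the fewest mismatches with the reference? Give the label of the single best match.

S1 differs at 3 positions; S2 differs at 4 positions. The closest is S1.

S1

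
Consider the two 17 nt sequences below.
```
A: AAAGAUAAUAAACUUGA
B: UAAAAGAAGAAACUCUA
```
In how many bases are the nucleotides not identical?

6

The sequences differ at bases 1, 4, 6, 9, 15, 16 (1-based) — 6 in total.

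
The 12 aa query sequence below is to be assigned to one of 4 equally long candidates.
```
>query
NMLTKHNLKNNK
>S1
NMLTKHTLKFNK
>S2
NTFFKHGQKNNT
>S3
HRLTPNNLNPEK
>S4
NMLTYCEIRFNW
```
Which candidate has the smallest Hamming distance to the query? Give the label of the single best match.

S1 differs at 2 positions; S2 differs at 6 positions; S3 differs at 7 positions; S4 differs at 7 positions. The closest is S1.

S1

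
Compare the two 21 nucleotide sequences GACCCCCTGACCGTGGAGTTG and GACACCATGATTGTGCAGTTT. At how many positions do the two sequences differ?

6

Mismatches (1-based): position 4: C→A; position 7: C→A; position 11: C→T; position 12: C→T; position 16: G→C; position 21: G→T.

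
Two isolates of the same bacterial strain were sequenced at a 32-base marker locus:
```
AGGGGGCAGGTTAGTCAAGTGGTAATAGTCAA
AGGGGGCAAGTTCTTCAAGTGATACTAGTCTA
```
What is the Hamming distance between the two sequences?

6

Comparing position by position, 6 bases differ: 9 (G/A), 13 (A/C), 14 (G/T), 22 (G/A), 25 (A/C), 31 (A/T).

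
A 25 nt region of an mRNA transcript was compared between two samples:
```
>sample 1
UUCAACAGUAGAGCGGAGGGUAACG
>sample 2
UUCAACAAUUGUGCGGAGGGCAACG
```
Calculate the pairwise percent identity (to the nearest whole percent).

4 positions differ (8, 10, 12, 21), so 21 of 25 match: 21/25 = 84%.

84%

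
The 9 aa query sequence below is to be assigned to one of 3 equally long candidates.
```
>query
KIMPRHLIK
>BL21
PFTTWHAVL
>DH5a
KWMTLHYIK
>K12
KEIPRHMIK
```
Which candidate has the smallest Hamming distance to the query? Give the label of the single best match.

K12

Hamming distances to query — BL21: 8; DH5a: 4; K12: 3.
Smallest is K12 with 3 mismatches.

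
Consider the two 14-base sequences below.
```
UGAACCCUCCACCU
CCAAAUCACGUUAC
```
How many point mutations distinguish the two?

10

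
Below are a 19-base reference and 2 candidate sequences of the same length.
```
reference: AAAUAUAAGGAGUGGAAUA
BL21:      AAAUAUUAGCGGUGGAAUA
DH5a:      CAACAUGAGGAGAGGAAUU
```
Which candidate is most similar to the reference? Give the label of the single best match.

Hamming distances to reference — BL21: 3; DH5a: 5.
Smallest is BL21 with 3 mismatches.

BL21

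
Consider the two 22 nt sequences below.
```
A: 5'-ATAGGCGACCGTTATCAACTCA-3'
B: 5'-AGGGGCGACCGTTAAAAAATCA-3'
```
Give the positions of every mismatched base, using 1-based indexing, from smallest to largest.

Differences at position 2 (T→G), position 3 (A→G), position 15 (T→A), position 16 (C→A), position 19 (C→A).

2, 3, 15, 16, 19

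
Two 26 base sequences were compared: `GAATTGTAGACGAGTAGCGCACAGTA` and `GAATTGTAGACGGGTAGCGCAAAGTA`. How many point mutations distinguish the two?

2

Mismatches (1-based): site 13: A→G; site 22: C→A.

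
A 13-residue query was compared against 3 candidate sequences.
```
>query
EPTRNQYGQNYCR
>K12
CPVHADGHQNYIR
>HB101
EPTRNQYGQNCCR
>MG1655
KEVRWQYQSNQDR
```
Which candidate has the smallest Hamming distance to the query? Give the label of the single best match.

HB101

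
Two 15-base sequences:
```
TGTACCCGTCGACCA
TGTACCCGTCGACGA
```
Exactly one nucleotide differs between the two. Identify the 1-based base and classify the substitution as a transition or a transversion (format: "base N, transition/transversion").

base 14, transversion

Base 14 changes C→G. C is a pyrimidine and G is a purine, so this is a transversion.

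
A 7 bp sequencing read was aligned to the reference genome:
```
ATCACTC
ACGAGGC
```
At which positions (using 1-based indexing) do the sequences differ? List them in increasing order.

Scanning 1-based: 2: T/C; 3: C/G; 5: C/G; 6: T/G.

2, 3, 5, 6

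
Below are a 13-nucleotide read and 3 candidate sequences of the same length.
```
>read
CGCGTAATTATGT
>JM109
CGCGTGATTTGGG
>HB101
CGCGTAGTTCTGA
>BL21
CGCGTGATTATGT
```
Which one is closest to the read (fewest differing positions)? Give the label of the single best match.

BL21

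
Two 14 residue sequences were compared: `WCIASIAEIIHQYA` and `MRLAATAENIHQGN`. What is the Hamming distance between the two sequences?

Comparing position by position, 8 positions differ: 1 (W/M), 2 (C/R), 3 (I/L), 5 (S/A), 6 (I/T), 9 (I/N), 13 (Y/G), 14 (A/N).

8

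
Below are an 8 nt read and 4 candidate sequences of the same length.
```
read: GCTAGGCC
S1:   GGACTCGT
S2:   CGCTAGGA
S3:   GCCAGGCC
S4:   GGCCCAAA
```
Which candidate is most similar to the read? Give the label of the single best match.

S3

S1 differs at 7 sites; S2 differs at 7 sites; S3 differs at 1 site; S4 differs at 7 sites. The closest is S3.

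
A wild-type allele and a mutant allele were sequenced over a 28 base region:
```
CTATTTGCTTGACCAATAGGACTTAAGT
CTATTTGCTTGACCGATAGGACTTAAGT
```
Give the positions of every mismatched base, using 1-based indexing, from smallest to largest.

Scanning 1-based: 15: A/G.

15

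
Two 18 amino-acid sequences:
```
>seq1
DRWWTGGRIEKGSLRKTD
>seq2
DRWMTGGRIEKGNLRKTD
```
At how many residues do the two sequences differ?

2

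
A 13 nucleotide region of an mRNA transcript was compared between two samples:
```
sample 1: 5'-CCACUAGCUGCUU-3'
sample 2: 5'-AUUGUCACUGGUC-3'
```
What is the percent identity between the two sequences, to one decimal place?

8 positions differ (1, 2, 3, 4, 6, 7, 11, 13), so 5 of 13 match: 5/13 = 38.46%.

38.5%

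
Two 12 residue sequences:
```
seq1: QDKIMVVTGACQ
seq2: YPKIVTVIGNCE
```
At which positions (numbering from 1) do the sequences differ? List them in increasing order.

Scanning 1-based: 1: Q/Y; 2: D/P; 5: M/V; 6: V/T; 8: T/I; 10: A/N; 12: Q/E.

1, 2, 5, 6, 8, 10, 12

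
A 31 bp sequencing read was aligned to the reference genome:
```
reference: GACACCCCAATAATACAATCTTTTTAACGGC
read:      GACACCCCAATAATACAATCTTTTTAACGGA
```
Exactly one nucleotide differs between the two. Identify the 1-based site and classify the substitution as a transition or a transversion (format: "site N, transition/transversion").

site 31, transversion

Site 31 changes C→A. C is a pyrimidine and A is a purine, so this is a transversion.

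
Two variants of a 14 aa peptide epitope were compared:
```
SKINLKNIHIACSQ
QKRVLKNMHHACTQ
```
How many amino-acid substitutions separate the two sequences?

Mismatches (1-based): residue 1: S→Q; residue 3: I→R; residue 4: N→V; residue 8: I→M; residue 10: I→H; residue 13: S→T.

6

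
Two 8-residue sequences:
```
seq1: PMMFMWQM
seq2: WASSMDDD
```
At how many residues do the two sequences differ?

7

Mismatches (1-based): residue 1: P→W; residue 2: M→A; residue 3: M→S; residue 4: F→S; residue 6: W→D; residue 7: Q→D; residue 8: M→D.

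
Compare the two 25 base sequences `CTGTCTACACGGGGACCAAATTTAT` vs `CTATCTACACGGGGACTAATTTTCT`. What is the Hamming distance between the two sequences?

4

The sequences differ at sites 3, 17, 20, 24 (1-based) — 4 in total.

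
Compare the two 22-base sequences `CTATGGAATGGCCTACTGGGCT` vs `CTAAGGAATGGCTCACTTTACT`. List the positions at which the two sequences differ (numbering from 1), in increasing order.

Scanning 1-based: 4: T/A; 13: C/T; 14: T/C; 18: G/T; 19: G/T; 20: G/A.

4, 13, 14, 18, 19, 20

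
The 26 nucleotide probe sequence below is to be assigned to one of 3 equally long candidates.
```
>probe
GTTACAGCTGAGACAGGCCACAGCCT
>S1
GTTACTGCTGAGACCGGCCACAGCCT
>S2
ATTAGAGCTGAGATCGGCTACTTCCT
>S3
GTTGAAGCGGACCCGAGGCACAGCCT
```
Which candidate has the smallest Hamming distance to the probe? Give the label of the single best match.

Hamming distances to probe — S1: 2; S2: 7; S3: 8.
Smallest is S1 with 2 mismatches.

S1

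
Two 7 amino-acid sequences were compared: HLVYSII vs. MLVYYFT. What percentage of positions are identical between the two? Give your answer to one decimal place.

42.9%

4 positions differ (1, 5, 6, 7), so 3 of 7 match: 3/7 = 42.86%.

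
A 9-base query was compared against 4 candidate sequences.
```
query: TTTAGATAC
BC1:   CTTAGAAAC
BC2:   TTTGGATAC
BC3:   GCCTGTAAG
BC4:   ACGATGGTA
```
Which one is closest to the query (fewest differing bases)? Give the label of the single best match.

BC1 differs at 2 bases; BC2 differs at 1 base; BC3 differs at 7 bases; BC4 differs at 8 bases. The closest is BC2.

BC2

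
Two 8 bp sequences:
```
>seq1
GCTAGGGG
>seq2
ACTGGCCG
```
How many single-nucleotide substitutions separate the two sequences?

Comparing position by position, 4 sites differ: 1 (G/A), 4 (A/G), 6 (G/C), 7 (G/C).

4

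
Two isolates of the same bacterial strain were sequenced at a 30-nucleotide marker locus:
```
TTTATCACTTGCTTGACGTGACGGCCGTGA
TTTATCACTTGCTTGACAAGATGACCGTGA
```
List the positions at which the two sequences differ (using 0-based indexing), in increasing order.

Differences at position 17 (G→A), position 18 (T→A), position 21 (C→T), position 23 (G→A).

17, 18, 21, 23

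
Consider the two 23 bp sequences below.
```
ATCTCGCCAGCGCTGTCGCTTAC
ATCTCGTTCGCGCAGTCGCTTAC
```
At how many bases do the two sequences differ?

4

Mismatches (1-based): base 7: C→T; base 8: C→T; base 9: A→C; base 14: T→A.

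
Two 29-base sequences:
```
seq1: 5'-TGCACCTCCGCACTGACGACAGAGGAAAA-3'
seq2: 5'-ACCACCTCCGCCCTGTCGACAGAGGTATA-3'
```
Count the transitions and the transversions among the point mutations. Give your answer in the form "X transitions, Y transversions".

Transitions (purine↔purine or pyrimidine↔pyrimidine): none.
Transversions (purine↔pyrimidine): 1 T→A, 2 G→C, 12 A→C, 16 A→T, 26 A→T, 28 A→T.

0 transitions, 6 transversions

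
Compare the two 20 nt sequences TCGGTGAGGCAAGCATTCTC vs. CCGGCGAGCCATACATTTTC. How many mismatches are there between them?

6

Mismatches (1-based): base 1: T→C; base 5: T→C; base 9: G→C; base 12: A→T; base 13: G→A; base 18: C→T.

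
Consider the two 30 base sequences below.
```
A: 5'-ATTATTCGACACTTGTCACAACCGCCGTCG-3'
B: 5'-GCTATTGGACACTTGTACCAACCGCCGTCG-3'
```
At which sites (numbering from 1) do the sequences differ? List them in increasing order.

Differences at site 1 (A→G), site 2 (T→C), site 7 (C→G), site 17 (C→A), site 18 (A→C).

1, 2, 7, 17, 18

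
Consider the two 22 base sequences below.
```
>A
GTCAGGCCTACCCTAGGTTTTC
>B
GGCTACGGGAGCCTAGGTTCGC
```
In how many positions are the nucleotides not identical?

Comparing position by position, 10 positions differ: 2 (T/G), 4 (A/T), 5 (G/A), 6 (G/C), 7 (C/G), 8 (C/G), 9 (T/G), 11 (C/G), 20 (T/C), 21 (T/G).

10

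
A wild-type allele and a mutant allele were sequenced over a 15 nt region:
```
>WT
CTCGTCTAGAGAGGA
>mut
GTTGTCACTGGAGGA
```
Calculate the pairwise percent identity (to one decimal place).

60.0%

Mismatches at positions 1, 3, 7, 8, 9, 10 (1-based): 6 of 15.
Identical positions: 9/15 = 60% → 60.0%.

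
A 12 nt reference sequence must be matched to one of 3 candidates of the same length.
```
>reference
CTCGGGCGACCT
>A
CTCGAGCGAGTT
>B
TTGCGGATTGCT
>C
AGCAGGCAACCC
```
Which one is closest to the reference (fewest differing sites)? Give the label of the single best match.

A

A differs at 3 sites; B differs at 7 sites; C differs at 5 sites. The closest is A.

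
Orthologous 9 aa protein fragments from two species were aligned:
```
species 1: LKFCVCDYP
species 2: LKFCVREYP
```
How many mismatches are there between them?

2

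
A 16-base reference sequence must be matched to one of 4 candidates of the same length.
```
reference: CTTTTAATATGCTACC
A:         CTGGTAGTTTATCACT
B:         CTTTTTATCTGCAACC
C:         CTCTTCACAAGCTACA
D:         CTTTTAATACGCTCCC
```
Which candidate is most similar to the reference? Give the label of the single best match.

D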